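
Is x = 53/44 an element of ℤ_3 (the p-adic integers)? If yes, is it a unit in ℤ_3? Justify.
x ∈ ℤ_3^× (unit); v_3(x) = 0

ℤ_3 = {x ∈ ℚ_3 : v_3(x) ≥ 0} and ℤ_3^× = {x ∈ ℤ_3 : v_3(x) = 0}. Here v_3(53/44) = v_3(num) − v_3(den) = 0; compare against these criteria.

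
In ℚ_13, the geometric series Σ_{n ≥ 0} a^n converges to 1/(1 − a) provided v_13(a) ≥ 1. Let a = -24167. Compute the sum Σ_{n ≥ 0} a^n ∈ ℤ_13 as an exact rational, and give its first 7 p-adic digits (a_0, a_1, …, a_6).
Σ a^n = 1/(1 − a) = 1/24168;  first 7 digits = (1, 0, 0, 2, 12, 12, 3)

v_13(a) = 3 ≥ 1, so the series converges in ℤ_13 to 1/(1 − a) = 1/(1 − (-24167)) = 1/24168. Expand this rational in ℤ_13: compute digits iteratively via d_i = x_i mod 13, x_{i+1} = (x_i − d_i)/13. The first 7 digits are (1, 0, 0, 2, 12, 12, 3).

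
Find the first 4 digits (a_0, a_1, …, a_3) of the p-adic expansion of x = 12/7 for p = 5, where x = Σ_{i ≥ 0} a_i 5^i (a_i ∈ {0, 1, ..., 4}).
(a_0, …, a_3) = (1, 3, 3, 0)

v_5(12/7) = 0 (numerator and denominator both coprime to 5), so x ∈ ℤ_5^×. Compute digits iteratively via a_i = x_i mod 5, x_{i+1} = (x_i − a_i)/5, with x_0 = x:
  x_0 = 12/7;  a_0 = 1;  x_1 = (x_0 − 1)/5 = 1/7
  x_1 = 1/7;  a_1 = 3;  x_2 = (x_1 − 3)/5 = -4/7
  x_2 = -4/7;  a_2 = 3;  x_3 = (x_2 − 3)/5 = -5/7
  x_3 = -5/7;  a_3 = 0;  x_4 = (x_3 − 0)/5 = -1/7
Digits: (1, 3, 3, 0).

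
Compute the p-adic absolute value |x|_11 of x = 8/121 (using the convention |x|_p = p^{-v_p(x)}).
|8/121|_11 = 121

Step 1 — compute v_11(x) by factoring powers of 11 out of the numerator and denominator: v_11(8/121) = -2. Step 2 — apply |x|_p = p^{-v_p(x)} = 11^{2} = 121.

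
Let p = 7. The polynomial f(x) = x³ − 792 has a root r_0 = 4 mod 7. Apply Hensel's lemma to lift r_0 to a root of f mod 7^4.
r_3 = 2265 (mod 2401)

Hensel: r_{i+1} = r_i − f(r_i)/f′(r_i) mod 7^{i+2}, where f′(x) = 3x². Iterate:
  r_0 = 4 (mod 7)
  r_1 = 11 (mod 49)
  r_2 = 207 (mod 343)
  r_3 = 2265 (mod 2401)
Final: r = 2265 with f(r) ≡ 0 mod 7^4.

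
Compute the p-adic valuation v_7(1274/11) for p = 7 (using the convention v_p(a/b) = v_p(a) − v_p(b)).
v_7(1274/11) = 2

Factor powers of 7 from the numerator and denominator of the reduced fraction: 1274 = 7^2 · 26 and 11 = 7^0 · 11. Apply v_p(a/b) = v_p(a) − v_p(b): v_7(1274/11) = 2 − 0 = 2.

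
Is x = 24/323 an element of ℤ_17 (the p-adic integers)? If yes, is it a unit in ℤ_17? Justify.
x ∉ ℤ_17 (v_17(x) = -1 < 0)

ℤ_17 = {x ∈ ℚ_17 : v_17(x) ≥ 0} and ℤ_17^× = {x ∈ ℤ_17 : v_17(x) = 0}. Here v_17(24/323) = v_17(num) − v_17(den) = -1; compare against these criteria.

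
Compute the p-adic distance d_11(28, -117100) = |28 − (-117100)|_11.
d_11(28, -117100) = 1/14641

Step 1 — x − y = 28 − (-117100) = 117128. Step 2 — v_11(117128) = 4 (factor: 117128 = (11^4 · 8); the sign does not affect v_p). Step 3 — |x − y|_11 = 11^{-4} = 1/14641.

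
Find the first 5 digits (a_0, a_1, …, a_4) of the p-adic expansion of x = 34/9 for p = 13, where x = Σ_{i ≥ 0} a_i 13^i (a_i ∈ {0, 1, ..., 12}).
(a_0, …, a_4) = (11, 11, 2, 7, 11)

v_13(34/9) = 0 (numerator and denominator both coprime to 13), so x ∈ ℤ_13^×. Compute digits iteratively via a_i = x_i mod 13, x_{i+1} = (x_i − a_i)/13, with x_0 = x:
  x_0 = 34/9;  a_0 = 11;  x_1 = (x_0 − 11)/13 = -5/9
  x_1 = -5/9;  a_1 = 11;  x_2 = (x_1 − 11)/13 = -8/9
  x_2 = -8/9;  a_2 = 2;  x_3 = (x_2 − 2)/13 = -2/9
  x_3 = -2/9;  a_3 = 7;  x_4 = (x_3 − 7)/13 = -5/9
  x_4 = -5/9;  a_4 = 11;  x_5 = (x_4 − 11)/13 = -8/9
Digits: (11, 11, 2, 7, 11).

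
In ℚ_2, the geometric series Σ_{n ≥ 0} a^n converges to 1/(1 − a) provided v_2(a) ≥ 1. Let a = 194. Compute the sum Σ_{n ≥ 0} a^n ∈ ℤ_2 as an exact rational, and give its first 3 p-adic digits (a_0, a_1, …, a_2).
Σ a^n = 1/(1 − a) = -1/193;  first 3 digits = (1, 1, 1)

v_2(a) = 1 ≥ 1, so the series converges in ℤ_2 to 1/(1 − a) = 1/(1 − 194) = -1/193. Expand this rational in ℤ_2: compute digits iteratively via d_i = x_i mod 2, x_{i+1} = (x_i − d_i)/2. The first 3 digits are (1, 1, 1).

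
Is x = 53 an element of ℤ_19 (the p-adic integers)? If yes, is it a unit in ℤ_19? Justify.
x ∈ ℤ_19^× (unit); v_19(x) = 0

ℤ_19 = {x ∈ ℚ_19 : v_19(x) ≥ 0} and ℤ_19^× = {x ∈ ℤ_19 : v_19(x) = 0}. Here v_19(53) = v_19(num) − v_19(den) = 0; compare against these criteria.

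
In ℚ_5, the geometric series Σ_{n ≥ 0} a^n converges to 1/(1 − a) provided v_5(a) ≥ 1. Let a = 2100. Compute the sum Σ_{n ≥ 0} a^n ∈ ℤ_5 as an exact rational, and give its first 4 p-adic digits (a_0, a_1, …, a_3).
Σ a^n = 1/(1 − a) = -1/2099;  first 4 digits = (1, 0, 4, 1)

v_5(a) = 2 ≥ 1, so the series converges in ℤ_5 to 1/(1 − a) = 1/(1 − 2100) = -1/2099. Expand this rational in ℤ_5: compute digits iteratively via d_i = x_i mod 5, x_{i+1} = (x_i − d_i)/5. The first 4 digits are (1, 0, 4, 1).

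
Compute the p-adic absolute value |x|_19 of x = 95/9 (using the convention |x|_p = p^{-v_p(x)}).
|95/9|_19 = 1/19

Step 1 — compute v_19(x) by factoring powers of 19 out of the numerator and denominator: v_19(95/9) = 1. Step 2 — apply |x|_p = p^{-v_p(x)} = 19^{-1} = 1/19.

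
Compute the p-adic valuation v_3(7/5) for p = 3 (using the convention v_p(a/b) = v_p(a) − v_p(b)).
v_3(7/5) = 0

Factor powers of 3 from the numerator and denominator of the reduced fraction: 7 = 3^0 · 7 and 5 = 3^0 · 5. Apply v_p(a/b) = v_p(a) − v_p(b): v_3(7/5) = 0 − 0 = 0.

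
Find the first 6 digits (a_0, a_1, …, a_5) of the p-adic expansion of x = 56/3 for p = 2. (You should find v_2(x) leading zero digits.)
(a_0, …, a_5) = (0, 0, 0, 1, 0, 1)

v_2(56/3) = 3, so a_0 = ... = a_2 = 0. Factor out: x = 2^3 · u with u = 7/3 a unit in ℤ_2. Expand u iteratively via a_{v+i} = u_i mod 2, u_{i+1} = (u_i − a_{v+i})/2:
  u_0 = 7/3;  a_3 = 1;  u_1 = (u_0 − 1)/2 = 2/3
  u_1 = 2/3;  a_4 = 0;  u_2 = (u_1 − 0)/2 = 1/3
  u_2 = 1/3;  a_5 = 1;  u_3 = (u_2 − 1)/2 = -1/3
Digits: (0, 0, 0, 1, 0, 1).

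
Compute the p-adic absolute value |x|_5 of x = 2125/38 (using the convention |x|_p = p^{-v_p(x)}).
|2125/38|_5 = 1/125

Step 1 — compute v_5(x) by factoring powers of 5 out of the numerator and denominator: v_5(2125/38) = 3. Step 2 — apply |x|_p = p^{-v_p(x)} = 5^{-3} = 1/125.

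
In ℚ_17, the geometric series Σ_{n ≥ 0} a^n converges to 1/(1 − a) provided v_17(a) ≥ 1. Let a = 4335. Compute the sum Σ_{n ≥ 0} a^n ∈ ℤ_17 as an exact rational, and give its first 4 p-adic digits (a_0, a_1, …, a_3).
Σ a^n = 1/(1 − a) = -1/4334;  first 4 digits = (1, 0, 15, 0)

v_17(a) = 2 ≥ 1, so the series converges in ℤ_17 to 1/(1 − a) = 1/(1 − 4335) = -1/4334. Expand this rational in ℤ_17: compute digits iteratively via d_i = x_i mod 17, x_{i+1} = (x_i − d_i)/17. The first 4 digits are (1, 0, 15, 0).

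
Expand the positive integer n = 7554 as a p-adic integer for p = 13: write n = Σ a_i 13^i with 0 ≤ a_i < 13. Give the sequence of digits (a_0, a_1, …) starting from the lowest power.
(a_0, a_1, …) = (1, 9, 5, 3)

Repeated division by 13 gives the digits low-to-high: 7554 = 1 + 9·13^1 + 5·13^2 + 3·13^3. Digit sequence: (1, 9, 5, 3).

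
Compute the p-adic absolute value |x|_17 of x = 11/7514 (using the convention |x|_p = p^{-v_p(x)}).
|11/7514|_17 = 289

Step 1 — compute v_17(x) by factoring powers of 17 out of the numerator and denominator: v_17(11/7514) = -2. Step 2 — apply |x|_p = p^{-v_p(x)} = 17^{2} = 289.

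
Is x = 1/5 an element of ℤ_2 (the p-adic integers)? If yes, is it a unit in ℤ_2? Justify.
x ∈ ℤ_2^× (unit); v_2(x) = 0

ℤ_2 = {x ∈ ℚ_2 : v_2(x) ≥ 0} and ℤ_2^× = {x ∈ ℤ_2 : v_2(x) = 0}. Here v_2(1/5) = v_2(num) − v_2(den) = 0; compare against these criteria.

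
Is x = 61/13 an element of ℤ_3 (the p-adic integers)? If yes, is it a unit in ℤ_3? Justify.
x ∈ ℤ_3^× (unit); v_3(x) = 0

ℤ_3 = {x ∈ ℚ_3 : v_3(x) ≥ 0} and ℤ_3^× = {x ∈ ℤ_3 : v_3(x) = 0}. Here v_3(61/13) = v_3(num) − v_3(den) = 0; compare against these criteria.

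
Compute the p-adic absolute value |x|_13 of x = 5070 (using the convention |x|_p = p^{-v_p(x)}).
|5070|_13 = 1/169

Step 1 — compute v_13(x) by factoring powers of 13 out of the numerator and denominator: v_13(5070) = 2. Step 2 — apply |x|_p = p^{-v_p(x)} = 13^{-2} = 1/169.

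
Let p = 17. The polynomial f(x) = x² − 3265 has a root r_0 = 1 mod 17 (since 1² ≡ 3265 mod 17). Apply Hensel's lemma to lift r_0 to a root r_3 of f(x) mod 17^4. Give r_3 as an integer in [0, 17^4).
r_3 = 60300 (mod 83521)

Hensel's recurrence: r_{i+1} = r_i − f(r_i)·(f′(r_i))^{-1} mod 17^{i+2}, with f′(x) = 2x. Iterate:
  r_0 = 1 (mod 17)
  r_1 = 188 (mod 289)
  r_2 = 1344 (mod 4913)
  r_3 = 60300 (mod 83521)
Final: r_3 = 60300, and one checks f(r_3) ≡ 0 mod 17^4.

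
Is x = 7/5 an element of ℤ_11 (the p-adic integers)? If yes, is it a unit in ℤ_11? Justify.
x ∈ ℤ_11^× (unit); v_11(x) = 0

ℤ_11 = {x ∈ ℚ_11 : v_11(x) ≥ 0} and ℤ_11^× = {x ∈ ℤ_11 : v_11(x) = 0}. Here v_11(7/5) = v_11(num) − v_11(den) = 0; compare against these criteria.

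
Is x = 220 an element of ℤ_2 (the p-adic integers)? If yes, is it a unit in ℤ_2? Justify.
x ∈ ℤ_2 but not a unit; v_2(x) = 2 > 0

ℤ_2 = {x ∈ ℚ_2 : v_2(x) ≥ 0} and ℤ_2^× = {x ∈ ℤ_2 : v_2(x) = 0}. Here v_2(220) = v_2(num) − v_2(den) = 2; compare against these criteria.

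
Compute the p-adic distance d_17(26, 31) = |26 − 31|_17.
d_17(26, 31) = 1

Step 1 — x − y = 26 − 31 = -5. Step 2 — v_17(-5) = 0 (factor: -5 = −(17^0 · 5); the sign does not affect v_p). Step 3 — |x − y|_17 = 17^{0} = 1.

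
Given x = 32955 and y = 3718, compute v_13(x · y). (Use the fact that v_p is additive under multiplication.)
v_13(122526690) = 5

v_p(x) = 3 (factor: 32955 = 13^3 · 15); v_p(y) = 2 (factor: 3718 = 13^2 · 22). Additivity: v_p(xy) = v_p(x) + v_p(y) = 3 + 2 = 5. (Direct check: xy = 122526690 = 13^5 · (330).)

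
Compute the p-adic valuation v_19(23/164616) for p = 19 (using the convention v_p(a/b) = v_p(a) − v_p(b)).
v_19(23/164616) = -3

Factor powers of 19 from the numerator and denominator of the reduced fraction: 23 = 19^0 · 23 and 164616 = 19^3 · 24. Apply v_p(a/b) = v_p(a) − v_p(b): v_19(23/164616) = 0 − 3 = -3.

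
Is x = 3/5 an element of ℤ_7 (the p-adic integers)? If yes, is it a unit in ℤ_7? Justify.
x ∈ ℤ_7^× (unit); v_7(x) = 0

ℤ_7 = {x ∈ ℚ_7 : v_7(x) ≥ 0} and ℤ_7^× = {x ∈ ℤ_7 : v_7(x) = 0}. Here v_7(3/5) = v_7(num) − v_7(den) = 0; compare against these criteria.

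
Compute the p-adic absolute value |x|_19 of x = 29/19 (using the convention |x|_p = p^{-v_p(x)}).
|29/19|_19 = 19

Step 1 — compute v_19(x) by factoring powers of 19 out of the numerator and denominator: v_19(29/19) = -1. Step 2 — apply |x|_p = p^{-v_p(x)} = 19^{1} = 19.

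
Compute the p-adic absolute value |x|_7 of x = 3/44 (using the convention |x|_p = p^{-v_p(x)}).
|3/44|_7 = 1

Step 1 — compute v_7(x) by factoring powers of 7 out of the numerator and denominator: v_7(3/44) = 0. Step 2 — apply |x|_p = p^{-v_p(x)} = 7^{0} = 1.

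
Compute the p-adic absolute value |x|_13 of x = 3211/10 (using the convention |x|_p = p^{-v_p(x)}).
|3211/10|_13 = 1/169

Step 1 — compute v_13(x) by factoring powers of 13 out of the numerator and denominator: v_13(3211/10) = 2. Step 2 — apply |x|_p = p^{-v_p(x)} = 13^{-2} = 1/169.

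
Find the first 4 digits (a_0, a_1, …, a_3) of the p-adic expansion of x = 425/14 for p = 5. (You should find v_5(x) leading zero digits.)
(a_0, …, a_3) = (0, 0, 3, 0)

v_5(425/14) = 2, so a_0 = ... = a_1 = 0. Factor out: x = 5^2 · u with u = 17/14 a unit in ℤ_5. Expand u iteratively via a_{v+i} = u_i mod 5, u_{i+1} = (u_i − a_{v+i})/5:
  u_0 = 17/14;  a_2 = 3;  u_1 = (u_0 − 3)/5 = -5/14
  u_1 = -5/14;  a_3 = 0;  u_2 = (u_1 − 0)/5 = -1/14
Digits: (0, 0, 3, 0).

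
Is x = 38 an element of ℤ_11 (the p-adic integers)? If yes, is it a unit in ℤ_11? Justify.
x ∈ ℤ_11^× (unit); v_11(x) = 0

ℤ_11 = {x ∈ ℚ_11 : v_11(x) ≥ 0} and ℤ_11^× = {x ∈ ℤ_11 : v_11(x) = 0}. Here v_11(38) = v_11(num) − v_11(den) = 0; compare against these criteria.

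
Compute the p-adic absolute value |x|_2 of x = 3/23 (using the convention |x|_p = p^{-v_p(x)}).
|3/23|_2 = 1

Step 1 — compute v_2(x) by factoring powers of 2 out of the numerator and denominator: v_2(3/23) = 0. Step 2 — apply |x|_p = p^{-v_p(x)} = 2^{0} = 1.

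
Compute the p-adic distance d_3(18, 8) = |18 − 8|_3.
d_3(18, 8) = 1

Step 1 — x − y = 18 − 8 = 10. Step 2 — v_3(10) = 0 (factor: 10 = (3^0 · 10); the sign does not affect v_p). Step 3 — |x − y|_3 = 3^{0} = 1.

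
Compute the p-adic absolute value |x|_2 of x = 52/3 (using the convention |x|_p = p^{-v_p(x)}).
|52/3|_2 = 1/4

Step 1 — compute v_2(x) by factoring powers of 2 out of the numerator and denominator: v_2(52/3) = 2. Step 2 — apply |x|_p = p^{-v_p(x)} = 2^{-2} = 1/4.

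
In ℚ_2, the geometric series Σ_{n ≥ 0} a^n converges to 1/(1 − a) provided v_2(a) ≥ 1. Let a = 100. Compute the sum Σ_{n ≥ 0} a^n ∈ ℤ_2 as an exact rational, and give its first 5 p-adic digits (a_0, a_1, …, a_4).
Σ a^n = 1/(1 − a) = -1/99;  first 5 digits = (1, 0, 1, 0, 1)

v_2(a) = 2 ≥ 1, so the series converges in ℤ_2 to 1/(1 − a) = 1/(1 − 100) = -1/99. Expand this rational in ℤ_2: compute digits iteratively via d_i = x_i mod 2, x_{i+1} = (x_i − d_i)/2. The first 5 digits are (1, 0, 1, 0, 1).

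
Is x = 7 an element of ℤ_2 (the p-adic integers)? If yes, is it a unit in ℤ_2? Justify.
x ∈ ℤ_2^× (unit); v_2(x) = 0

ℤ_2 = {x ∈ ℚ_2 : v_2(x) ≥ 0} and ℤ_2^× = {x ∈ ℤ_2 : v_2(x) = 0}. Here v_2(7) = v_2(num) − v_2(den) = 0; compare against these criteria.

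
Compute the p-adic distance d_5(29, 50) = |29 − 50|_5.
d_5(29, 50) = 1

Step 1 — x − y = 29 − 50 = -21. Step 2 — v_5(-21) = 0 (factor: -21 = −(5^0 · 21); the sign does not affect v_p). Step 3 — |x − y|_5 = 5^{0} = 1.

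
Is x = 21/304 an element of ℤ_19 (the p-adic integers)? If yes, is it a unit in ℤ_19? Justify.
x ∉ ℤ_19 (v_19(x) = -1 < 0)

ℤ_19 = {x ∈ ℚ_19 : v_19(x) ≥ 0} and ℤ_19^× = {x ∈ ℤ_19 : v_19(x) = 0}. Here v_19(21/304) = v_19(num) − v_19(den) = -1; compare against these criteria.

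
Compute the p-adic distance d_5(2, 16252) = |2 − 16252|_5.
d_5(2, 16252) = 1/625

Step 1 — x − y = 2 − 16252 = -16250. Step 2 — v_5(-16250) = 4 (factor: -16250 = −(5^4 · 26); the sign does not affect v_p). Step 3 — |x − y|_5 = 5^{-4} = 1/625.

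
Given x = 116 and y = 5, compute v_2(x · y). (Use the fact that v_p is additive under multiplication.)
v_2(580) = 2

v_p(x) = 2 (factor: 116 = 2^2 · 29); v_p(y) = 0 (factor: 5 = 2^0 · 5). Additivity: v_p(xy) = v_p(x) + v_p(y) = 2 + 0 = 2. (Direct check: xy = 580 = 2^2 · (145).)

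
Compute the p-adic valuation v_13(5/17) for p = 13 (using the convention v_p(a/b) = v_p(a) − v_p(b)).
v_13(5/17) = 0

Factor powers of 13 from the numerator and denominator of the reduced fraction: 5 = 13^0 · 5 and 17 = 13^0 · 17. Apply v_p(a/b) = v_p(a) − v_p(b): v_13(5/17) = 0 − 0 = 0.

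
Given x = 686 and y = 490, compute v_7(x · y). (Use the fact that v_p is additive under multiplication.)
v_7(336140) = 5

v_p(x) = 3 (factor: 686 = 7^3 · 2); v_p(y) = 2 (factor: 490 = 7^2 · 10). Additivity: v_p(xy) = v_p(x) + v_p(y) = 3 + 2 = 5. (Direct check: xy = 336140 = 7^5 · (20).)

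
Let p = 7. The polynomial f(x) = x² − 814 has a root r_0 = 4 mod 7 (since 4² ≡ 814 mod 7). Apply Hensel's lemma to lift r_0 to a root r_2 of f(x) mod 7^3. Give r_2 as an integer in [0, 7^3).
r_2 = 165 (mod 343)

Hensel's recurrence: r_{i+1} = r_i − f(r_i)·(f′(r_i))^{-1} mod 7^{i+2}, with f′(x) = 2x. Iterate:
  r_0 = 4 (mod 7)
  r_1 = 18 (mod 49)
  r_2 = 165 (mod 343)
Final: r_2 = 165, and one checks f(r_2) ≡ 0 mod 7^3.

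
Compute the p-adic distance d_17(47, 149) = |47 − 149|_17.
d_17(47, 149) = 1/17

Step 1 — x − y = 47 − 149 = -102. Step 2 — v_17(-102) = 1 (factor: -102 = −(17^1 · 6); the sign does not affect v_p). Step 3 — |x − y|_17 = 17^{-1} = 1/17.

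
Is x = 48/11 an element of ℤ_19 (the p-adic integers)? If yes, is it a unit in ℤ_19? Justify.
x ∈ ℤ_19^× (unit); v_19(x) = 0

ℤ_19 = {x ∈ ℚ_19 : v_19(x) ≥ 0} and ℤ_19^× = {x ∈ ℤ_19 : v_19(x) = 0}. Here v_19(48/11) = v_19(num) − v_19(den) = 0; compare against these criteria.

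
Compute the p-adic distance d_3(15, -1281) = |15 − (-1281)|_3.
d_3(15, -1281) = 1/81

Step 1 — x − y = 15 − (-1281) = 1296. Step 2 — v_3(1296) = 4 (factor: 1296 = (3^4 · 16); the sign does not affect v_p). Step 3 — |x − y|_3 = 3^{-4} = 1/81.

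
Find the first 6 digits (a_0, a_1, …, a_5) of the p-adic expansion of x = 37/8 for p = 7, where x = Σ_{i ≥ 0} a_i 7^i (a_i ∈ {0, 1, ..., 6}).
(a_0, …, a_5) = (2, 3, 4, 2, 4, 2)

v_7(37/8) = 0 (numerator and denominator both coprime to 7), so x ∈ ℤ_7^×. Compute digits iteratively via a_i = x_i mod 7, x_{i+1} = (x_i − a_i)/7, with x_0 = x:
  x_0 = 37/8;  a_0 = 2;  x_1 = (x_0 − 2)/7 = 3/8
  x_1 = 3/8;  a_1 = 3;  x_2 = (x_1 − 3)/7 = -3/8
  x_2 = -3/8;  a_2 = 4;  x_3 = (x_2 − 4)/7 = -5/8
  x_3 = -5/8;  a_3 = 2;  x_4 = (x_3 − 2)/7 = -3/8
  x_4 = -3/8;  a_4 = 4;  x_5 = (x_4 − 4)/7 = -5/8
  x_5 = -5/8;  a_5 = 2;  x_6 = (x_5 − 2)/7 = -3/8
Digits: (2, 3, 4, 2, 4, 2).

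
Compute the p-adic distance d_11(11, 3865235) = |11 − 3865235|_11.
d_11(11, 3865235) = 1/161051

Step 1 — x − y = 11 − 3865235 = -3865224. Step 2 — v_11(-3865224) = 5 (factor: -3865224 = −(11^5 · 24); the sign does not affect v_p). Step 3 — |x − y|_11 = 11^{-5} = 1/161051.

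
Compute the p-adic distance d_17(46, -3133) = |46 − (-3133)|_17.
d_17(46, -3133) = 1/289

Step 1 — x − y = 46 − (-3133) = 3179. Step 2 — v_17(3179) = 2 (factor: 3179 = (17^2 · 11); the sign does not affect v_p). Step 3 — |x − y|_17 = 17^{-2} = 1/289.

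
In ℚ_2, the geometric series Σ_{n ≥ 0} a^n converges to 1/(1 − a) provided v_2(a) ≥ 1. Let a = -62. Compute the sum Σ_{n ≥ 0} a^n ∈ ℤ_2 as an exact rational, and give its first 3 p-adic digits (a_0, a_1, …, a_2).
Σ a^n = 1/(1 − a) = 1/63;  first 3 digits = (1, 1, 1)

v_2(a) = 1 ≥ 1, so the series converges in ℤ_2 to 1/(1 − a) = 1/(1 − (-62)) = 1/63. Expand this rational in ℤ_2: compute digits iteratively via d_i = x_i mod 2, x_{i+1} = (x_i − d_i)/2. The first 3 digits are (1, 1, 1).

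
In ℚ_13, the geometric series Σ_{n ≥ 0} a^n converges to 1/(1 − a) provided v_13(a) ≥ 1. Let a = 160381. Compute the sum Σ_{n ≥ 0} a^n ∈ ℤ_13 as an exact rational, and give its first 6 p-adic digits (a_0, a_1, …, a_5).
Σ a^n = 1/(1 − a) = -1/160380;  first 6 digits = (1, 0, 0, 8, 5, 0)

v_13(a) = 3 ≥ 1, so the series converges in ℤ_13 to 1/(1 − a) = 1/(1 − 160381) = -1/160380. Expand this rational in ℤ_13: compute digits iteratively via d_i = x_i mod 13, x_{i+1} = (x_i − d_i)/13. The first 6 digits are (1, 0, 0, 8, 5, 0).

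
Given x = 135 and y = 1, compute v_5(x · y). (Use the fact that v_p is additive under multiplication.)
v_5(135) = 1

v_p(x) = 1 (factor: 135 = 5^1 · 27); v_p(y) = 0 (factor: 1 = 5^0 · 1). Additivity: v_p(xy) = v_p(x) + v_p(y) = 1 + 0 = 1. (Direct check: xy = 135 = 5^1 · (27).)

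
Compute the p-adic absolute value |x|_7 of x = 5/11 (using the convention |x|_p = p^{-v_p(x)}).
|5/11|_7 = 1

Step 1 — compute v_7(x) by factoring powers of 7 out of the numerator and denominator: v_7(5/11) = 0. Step 2 — apply |x|_p = p^{-v_p(x)} = 7^{0} = 1.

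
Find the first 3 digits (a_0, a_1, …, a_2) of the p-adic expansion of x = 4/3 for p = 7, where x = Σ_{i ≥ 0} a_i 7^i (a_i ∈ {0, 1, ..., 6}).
(a_0, …, a_2) = (6, 4, 4)

v_7(4/3) = 0 (numerator and denominator both coprime to 7), so x ∈ ℤ_7^×. Compute digits iteratively via a_i = x_i mod 7, x_{i+1} = (x_i − a_i)/7, with x_0 = x:
  x_0 = 4/3;  a_0 = 6;  x_1 = (x_0 − 6)/7 = -2/3
  x_1 = -2/3;  a_1 = 4;  x_2 = (x_1 − 4)/7 = -2/3
  x_2 = -2/3;  a_2 = 4;  x_3 = (x_2 − 4)/7 = -2/3
Digits: (6, 4, 4).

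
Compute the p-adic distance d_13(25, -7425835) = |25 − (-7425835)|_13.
d_13(25, -7425835) = 1/371293

Step 1 — x − y = 25 − (-7425835) = 7425860. Step 2 — v_13(7425860) = 5 (factor: 7425860 = (13^5 · 20); the sign does not affect v_p). Step 3 — |x − y|_13 = 13^{-5} = 1/371293.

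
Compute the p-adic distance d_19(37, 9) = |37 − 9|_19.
d_19(37, 9) = 1

Step 1 — x − y = 37 − 9 = 28. Step 2 — v_19(28) = 0 (factor: 28 = (19^0 · 28); the sign does not affect v_p). Step 3 — |x − y|_19 = 19^{0} = 1.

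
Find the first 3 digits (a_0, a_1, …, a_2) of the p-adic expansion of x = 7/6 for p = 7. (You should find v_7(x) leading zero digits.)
(a_0, …, a_2) = (0, 6, 5)

v_7(7/6) = 1, so a_0 = ... = a_0 = 0. Factor out: x = 7^1 · u with u = 1/6 a unit in ℤ_7. Expand u iteratively via a_{v+i} = u_i mod 7, u_{i+1} = (u_i − a_{v+i})/7:
  u_0 = 1/6;  a_1 = 6;  u_1 = (u_0 − 6)/7 = -5/6
  u_1 = -5/6;  a_2 = 5;  u_2 = (u_1 − 5)/7 = -5/6
Digits: (0, 6, 5).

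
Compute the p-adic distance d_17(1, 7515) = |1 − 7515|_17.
d_17(1, 7515) = 1/289

Step 1 — x − y = 1 − 7515 = -7514. Step 2 — v_17(-7514) = 2 (factor: -7514 = −(17^2 · 26); the sign does not affect v_p). Step 3 — |x − y|_17 = 17^{-2} = 1/289.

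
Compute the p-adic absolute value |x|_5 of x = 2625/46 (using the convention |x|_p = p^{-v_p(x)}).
|2625/46|_5 = 1/125

Step 1 — compute v_5(x) by factoring powers of 5 out of the numerator and denominator: v_5(2625/46) = 3. Step 2 — apply |x|_p = p^{-v_p(x)} = 5^{-3} = 1/125.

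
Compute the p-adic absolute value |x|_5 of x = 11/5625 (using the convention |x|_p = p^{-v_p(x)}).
|11/5625|_5 = 625

Step 1 — compute v_5(x) by factoring powers of 5 out of the numerator and denominator: v_5(11/5625) = -4. Step 2 — apply |x|_p = p^{-v_p(x)} = 5^{4} = 625.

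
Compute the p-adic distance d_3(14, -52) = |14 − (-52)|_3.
d_3(14, -52) = 1/3

Step 1 — x − y = 14 − (-52) = 66. Step 2 — v_3(66) = 1 (factor: 66 = (3^1 · 22); the sign does not affect v_p). Step 3 — |x − y|_3 = 3^{-1} = 1/3.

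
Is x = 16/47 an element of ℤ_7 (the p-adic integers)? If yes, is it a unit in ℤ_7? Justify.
x ∈ ℤ_7^× (unit); v_7(x) = 0

ℤ_7 = {x ∈ ℚ_7 : v_7(x) ≥ 0} and ℤ_7^× = {x ∈ ℤ_7 : v_7(x) = 0}. Here v_7(16/47) = v_7(num) − v_7(den) = 0; compare against these criteria.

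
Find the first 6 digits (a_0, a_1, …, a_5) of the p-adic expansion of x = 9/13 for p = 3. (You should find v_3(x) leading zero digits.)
(a_0, …, a_5) = (0, 0, 1, 2, 2, 0)

v_3(9/13) = 2, so a_0 = ... = a_1 = 0. Factor out: x = 3^2 · u with u = 1/13 a unit in ℤ_3. Expand u iteratively via a_{v+i} = u_i mod 3, u_{i+1} = (u_i − a_{v+i})/3:
  u_0 = 1/13;  a_2 = 1;  u_1 = (u_0 − 1)/3 = -4/13
  u_1 = -4/13;  a_3 = 2;  u_2 = (u_1 − 2)/3 = -10/13
  u_2 = -10/13;  a_4 = 2;  u_3 = (u_2 − 2)/3 = -12/13
  u_3 = -12/13;  a_5 = 0;  u_4 = (u_3 − 0)/3 = -4/13
Digits: (0, 0, 1, 2, 2, 0).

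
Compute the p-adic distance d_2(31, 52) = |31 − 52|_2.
d_2(31, 52) = 1

Step 1 — x − y = 31 − 52 = -21. Step 2 — v_2(-21) = 0 (factor: -21 = −(2^0 · 21); the sign does not affect v_p). Step 3 — |x − y|_2 = 2^{0} = 1.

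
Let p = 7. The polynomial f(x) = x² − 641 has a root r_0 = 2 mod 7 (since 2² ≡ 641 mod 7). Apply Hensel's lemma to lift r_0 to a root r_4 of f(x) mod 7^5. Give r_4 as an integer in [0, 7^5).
r_4 = 1962 (mod 16807)

Hensel's recurrence: r_{i+1} = r_i − f(r_i)·(f′(r_i))^{-1} mod 7^{i+2}, with f′(x) = 2x. Iterate:
  r_0 = 2 (mod 7)
  r_1 = 2 (mod 49)
  r_2 = 247 (mod 343)
  r_3 = 1962 (mod 2401)
  r_4 = 1962 (mod 16807)
Final: r_4 = 1962, and one checks f(r_4) ≡ 0 mod 7^5.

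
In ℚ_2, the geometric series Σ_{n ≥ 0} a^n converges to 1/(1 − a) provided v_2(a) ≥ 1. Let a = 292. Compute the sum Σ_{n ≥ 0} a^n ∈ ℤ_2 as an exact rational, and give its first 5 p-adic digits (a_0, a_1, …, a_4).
Σ a^n = 1/(1 − a) = -1/291;  first 5 digits = (1, 0, 1, 0, 1)

v_2(a) = 2 ≥ 1, so the series converges in ℤ_2 to 1/(1 − a) = 1/(1 − 292) = -1/291. Expand this rational in ℤ_2: compute digits iteratively via d_i = x_i mod 2, x_{i+1} = (x_i − d_i)/2. The first 5 digits are (1, 0, 1, 0, 1).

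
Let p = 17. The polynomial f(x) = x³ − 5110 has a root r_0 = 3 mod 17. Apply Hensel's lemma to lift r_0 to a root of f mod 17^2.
r_1 = 20 (mod 289)

Hensel: r_{i+1} = r_i − f(r_i)/f′(r_i) mod 17^{i+2}, where f′(x) = 3x². Iterate:
  r_0 = 3 (mod 17)
  r_1 = 20 (mod 289)
Final: r = 20 with f(r) ≡ 0 mod 17^2.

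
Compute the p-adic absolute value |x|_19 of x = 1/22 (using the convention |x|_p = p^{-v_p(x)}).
|1/22|_19 = 1

Step 1 — compute v_19(x) by factoring powers of 19 out of the numerator and denominator: v_19(1/22) = 0. Step 2 — apply |x|_p = p^{-v_p(x)} = 19^{0} = 1.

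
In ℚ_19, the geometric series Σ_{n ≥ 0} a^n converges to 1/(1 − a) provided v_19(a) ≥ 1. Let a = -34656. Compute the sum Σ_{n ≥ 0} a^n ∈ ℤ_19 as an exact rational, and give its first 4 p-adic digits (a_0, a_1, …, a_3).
Σ a^n = 1/(1 − a) = 1/34657;  first 4 digits = (1, 0, 18, 13)

v_19(a) = 2 ≥ 1, so the series converges in ℤ_19 to 1/(1 − a) = 1/(1 − (-34656)) = 1/34657. Expand this rational in ℤ_19: compute digits iteratively via d_i = x_i mod 19, x_{i+1} = (x_i − d_i)/19. The first 4 digits are (1, 0, 18, 13).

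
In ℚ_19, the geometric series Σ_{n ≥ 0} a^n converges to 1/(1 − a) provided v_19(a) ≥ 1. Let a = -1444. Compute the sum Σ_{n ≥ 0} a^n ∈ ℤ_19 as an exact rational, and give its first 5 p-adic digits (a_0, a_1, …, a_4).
Σ a^n = 1/(1 − a) = 1/1445;  first 5 digits = (1, 0, 15, 18, 15)

v_19(a) = 2 ≥ 1, so the series converges in ℤ_19 to 1/(1 − a) = 1/(1 − (-1444)) = 1/1445. Expand this rational in ℤ_19: compute digits iteratively via d_i = x_i mod 19, x_{i+1} = (x_i − d_i)/19. The first 5 digits are (1, 0, 15, 18, 15).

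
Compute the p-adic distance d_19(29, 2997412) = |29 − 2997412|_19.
d_19(29, 2997412) = 1/130321

Step 1 — x − y = 29 − 2997412 = -2997383. Step 2 — v_19(-2997383) = 4 (factor: -2997383 = −(19^4 · 23); the sign does not affect v_p). Step 3 — |x − y|_19 = 19^{-4} = 1/130321.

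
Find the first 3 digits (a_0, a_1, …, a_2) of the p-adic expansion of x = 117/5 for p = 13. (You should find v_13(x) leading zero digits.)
(a_0, …, a_2) = (0, 7, 10)

v_13(117/5) = 1, so a_0 = ... = a_0 = 0. Factor out: x = 13^1 · u with u = 9/5 a unit in ℤ_13. Expand u iteratively via a_{v+i} = u_i mod 13, u_{i+1} = (u_i − a_{v+i})/13:
  u_0 = 9/5;  a_1 = 7;  u_1 = (u_0 − 7)/13 = -2/5
  u_1 = -2/5;  a_2 = 10;  u_2 = (u_1 − 10)/13 = -4/5
Digits: (0, 7, 10).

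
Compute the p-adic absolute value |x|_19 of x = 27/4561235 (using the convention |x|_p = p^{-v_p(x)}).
|27/4561235|_19 = 130321

Step 1 — compute v_19(x) by factoring powers of 19 out of the numerator and denominator: v_19(27/4561235) = -4. Step 2 — apply |x|_p = p^{-v_p(x)} = 19^{4} = 130321.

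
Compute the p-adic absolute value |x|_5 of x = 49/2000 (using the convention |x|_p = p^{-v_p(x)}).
|49/2000|_5 = 125

Step 1 — compute v_5(x) by factoring powers of 5 out of the numerator and denominator: v_5(49/2000) = -3. Step 2 — apply |x|_p = p^{-v_p(x)} = 5^{3} = 125.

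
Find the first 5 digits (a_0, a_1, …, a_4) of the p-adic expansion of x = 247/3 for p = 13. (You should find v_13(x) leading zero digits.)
(a_0, …, a_4) = (0, 2, 9, 8, 8)

v_13(247/3) = 1, so a_0 = ... = a_0 = 0. Factor out: x = 13^1 · u with u = 19/3 a unit in ℤ_13. Expand u iteratively via a_{v+i} = u_i mod 13, u_{i+1} = (u_i − a_{v+i})/13:
  u_0 = 19/3;  a_1 = 2;  u_1 = (u_0 − 2)/13 = 1/3
  u_1 = 1/3;  a_2 = 9;  u_2 = (u_1 − 9)/13 = -2/3
  u_2 = -2/3;  a_3 = 8;  u_3 = (u_2 − 8)/13 = -2/3
  u_3 = -2/3;  a_4 = 8;  u_4 = (u_3 − 8)/13 = -2/3
Digits: (0, 2, 9, 8, 8).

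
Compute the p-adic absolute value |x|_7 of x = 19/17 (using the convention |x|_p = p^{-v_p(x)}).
|19/17|_7 = 1

Step 1 — compute v_7(x) by factoring powers of 7 out of the numerator and denominator: v_7(19/17) = 0. Step 2 — apply |x|_p = p^{-v_p(x)} = 7^{0} = 1.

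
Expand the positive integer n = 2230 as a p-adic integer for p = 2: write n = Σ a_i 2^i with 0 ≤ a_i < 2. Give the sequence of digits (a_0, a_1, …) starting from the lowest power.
(a_0, a_1, …) = (0, 1, 1, 0, 1, 1, 0, 1, 0, 0, 0, 1)

Repeated division by 2 gives the digits low-to-high: 2230 = 1·2^1 + 1·2^2 + 1·2^4 + 1·2^5 + 1·2^7 + 1·2^11. Digit sequence: (0, 1, 1, 0, 1, 1, 0, 1, 0, 0, 0, 1).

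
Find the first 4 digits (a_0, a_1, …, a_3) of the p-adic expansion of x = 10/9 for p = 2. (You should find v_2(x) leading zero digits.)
(a_0, …, a_3) = (0, 1, 0, 1)

v_2(10/9) = 1, so a_0 = ... = a_0 = 0. Factor out: x = 2^1 · u with u = 5/9 a unit in ℤ_2. Expand u iteratively via a_{v+i} = u_i mod 2, u_{i+1} = (u_i − a_{v+i})/2:
  u_0 = 5/9;  a_1 = 1;  u_1 = (u_0 − 1)/2 = -2/9
  u_1 = -2/9;  a_2 = 0;  u_2 = (u_1 − 0)/2 = -1/9
  u_2 = -1/9;  a_3 = 1;  u_3 = (u_2 − 1)/2 = -5/9
Digits: (0, 1, 0, 1).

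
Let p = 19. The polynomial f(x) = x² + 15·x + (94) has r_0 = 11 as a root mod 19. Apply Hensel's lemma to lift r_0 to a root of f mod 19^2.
r_1 = 30 (mod 361)

Hensel: r_{i+1} = r_i − f(r_i)·(f′(r_i))^{-1} mod 19^{i+2}, f′(x) = 2x + 15. Iterate:
  r_0 = 11 (mod 19)
  r_1 = 30 (mod 361)
Final: r = 30 satisfies f(r) ≡ 0 mod 19^2.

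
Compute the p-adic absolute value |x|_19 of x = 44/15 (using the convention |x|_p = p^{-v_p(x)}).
|44/15|_19 = 1

Step 1 — compute v_19(x) by factoring powers of 19 out of the numerator and denominator: v_19(44/15) = 0. Step 2 — apply |x|_p = p^{-v_p(x)} = 19^{0} = 1.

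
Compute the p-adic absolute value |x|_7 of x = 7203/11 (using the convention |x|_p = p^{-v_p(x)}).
|7203/11|_7 = 1/2401

Step 1 — compute v_7(x) by factoring powers of 7 out of the numerator and denominator: v_7(7203/11) = 4. Step 2 — apply |x|_p = p^{-v_p(x)} = 7^{-4} = 1/2401.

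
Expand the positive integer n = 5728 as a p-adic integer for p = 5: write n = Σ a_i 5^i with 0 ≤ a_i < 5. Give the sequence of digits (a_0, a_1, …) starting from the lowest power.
(a_0, a_1, …) = (3, 0, 4, 0, 4, 1)

Repeated division by 5 gives the digits low-to-high: 5728 = 3 + 4·5^2 + 4·5^4 + 1·5^5. Digit sequence: (3, 0, 4, 0, 4, 1).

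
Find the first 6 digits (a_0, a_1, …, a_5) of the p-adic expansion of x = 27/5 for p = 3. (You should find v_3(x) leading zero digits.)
(a_0, …, a_5) = (0, 0, 0, 2, 0, 1)

v_3(27/5) = 3, so a_0 = ... = a_2 = 0. Factor out: x = 3^3 · u with u = 1/5 a unit in ℤ_3. Expand u iteratively via a_{v+i} = u_i mod 3, u_{i+1} = (u_i − a_{v+i})/3:
  u_0 = 1/5;  a_3 = 2;  u_1 = (u_0 − 2)/3 = -3/5
  u_1 = -3/5;  a_4 = 0;  u_2 = (u_1 − 0)/3 = -1/5
  u_2 = -1/5;  a_5 = 1;  u_3 = (u_2 − 1)/3 = -2/5
Digits: (0, 0, 0, 2, 0, 1).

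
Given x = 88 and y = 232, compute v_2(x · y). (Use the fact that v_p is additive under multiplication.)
v_2(20416) = 6

v_p(x) = 3 (factor: 88 = 2^3 · 11); v_p(y) = 3 (factor: 232 = 2^3 · 29). Additivity: v_p(xy) = v_p(x) + v_p(y) = 3 + 3 = 6. (Direct check: xy = 20416 = 2^6 · (319).)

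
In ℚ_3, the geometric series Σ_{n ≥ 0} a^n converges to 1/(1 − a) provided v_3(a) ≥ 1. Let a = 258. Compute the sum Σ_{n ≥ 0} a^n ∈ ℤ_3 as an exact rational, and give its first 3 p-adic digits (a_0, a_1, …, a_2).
Σ a^n = 1/(1 − a) = -1/257;  first 3 digits = (1, 2, 2)

v_3(a) = 1 ≥ 1, so the series converges in ℤ_3 to 1/(1 − a) = 1/(1 − 258) = -1/257. Expand this rational in ℤ_3: compute digits iteratively via d_i = x_i mod 3, x_{i+1} = (x_i − d_i)/3. The first 3 digits are (1, 2, 2).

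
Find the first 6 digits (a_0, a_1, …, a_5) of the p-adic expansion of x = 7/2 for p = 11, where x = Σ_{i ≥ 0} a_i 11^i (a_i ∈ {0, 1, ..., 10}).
(a_0, …, a_5) = (9, 5, 5, 5, 5, 5)

v_11(7/2) = 0 (numerator and denominator both coprime to 11), so x ∈ ℤ_11^×. Compute digits iteratively via a_i = x_i mod 11, x_{i+1} = (x_i − a_i)/11, with x_0 = x:
  x_0 = 7/2;  a_0 = 9;  x_1 = (x_0 − 9)/11 = -1/2
  x_1 = -1/2;  a_1 = 5;  x_2 = (x_1 − 5)/11 = -1/2
  x_2 = -1/2;  a_2 = 5;  x_3 = (x_2 − 5)/11 = -1/2
  x_3 = -1/2;  a_3 = 5;  x_4 = (x_3 − 5)/11 = -1/2
  x_4 = -1/2;  a_4 = 5;  x_5 = (x_4 − 5)/11 = -1/2
  x_5 = -1/2;  a_5 = 5;  x_6 = (x_5 − 5)/11 = -1/2
Digits: (9, 5, 5, 5, 5, 5).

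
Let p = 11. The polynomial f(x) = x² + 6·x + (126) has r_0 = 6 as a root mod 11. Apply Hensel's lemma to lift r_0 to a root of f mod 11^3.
r_2 = 358 (mod 1331)

Hensel: r_{i+1} = r_i − f(r_i)·(f′(r_i))^{-1} mod 11^{i+2}, f′(x) = 2x + 6. Iterate:
  r_0 = 6 (mod 11)
  r_1 = 116 (mod 121)
  r_2 = 358 (mod 1331)
Final: r = 358 satisfies f(r) ≡ 0 mod 11^3.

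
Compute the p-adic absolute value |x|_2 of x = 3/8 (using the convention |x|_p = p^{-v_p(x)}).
|3/8|_2 = 8

Step 1 — compute v_2(x) by factoring powers of 2 out of the numerator and denominator: v_2(3/8) = -3. Step 2 — apply |x|_p = p^{-v_p(x)} = 2^{3} = 8.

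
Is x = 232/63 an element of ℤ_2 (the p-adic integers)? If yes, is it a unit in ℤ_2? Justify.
x ∈ ℤ_2 but not a unit; v_2(x) = 3 > 0

ℤ_2 = {x ∈ ℚ_2 : v_2(x) ≥ 0} and ℤ_2^× = {x ∈ ℤ_2 : v_2(x) = 0}. Here v_2(232/63) = v_2(num) − v_2(den) = 3; compare against these criteria.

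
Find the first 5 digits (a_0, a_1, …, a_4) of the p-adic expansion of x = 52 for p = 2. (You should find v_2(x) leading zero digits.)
(a_0, …, a_4) = (0, 0, 1, 0, 1)

v_2(52) = 2, so a_0 = ... = a_1 = 0. Factor out: x = 2^2 · u with u = 13 a unit in ℤ_2. Expand u iteratively via a_{v+i} = u_i mod 2, u_{i+1} = (u_i − a_{v+i})/2:
  u_0 = 13;  a_2 = 1;  u_1 = (u_0 − 1)/2 = 6
  u_1 = 6;  a_3 = 0;  u_2 = (u_1 − 0)/2 = 3
  u_2 = 3;  a_4 = 1;  u_3 = (u_2 − 1)/2 = 1
Digits: (0, 0, 1, 0, 1).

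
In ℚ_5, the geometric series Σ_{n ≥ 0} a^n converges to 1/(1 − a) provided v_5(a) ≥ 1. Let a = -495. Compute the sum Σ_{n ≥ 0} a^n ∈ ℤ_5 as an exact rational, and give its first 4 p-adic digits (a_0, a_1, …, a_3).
Σ a^n = 1/(1 − a) = 1/496;  first 4 digits = (1, 1, 1, 2)

v_5(a) = 1 ≥ 1, so the series converges in ℤ_5 to 1/(1 − a) = 1/(1 − (-495)) = 1/496. Expand this rational in ℤ_5: compute digits iteratively via d_i = x_i mod 5, x_{i+1} = (x_i − d_i)/5. The first 4 digits are (1, 1, 1, 2).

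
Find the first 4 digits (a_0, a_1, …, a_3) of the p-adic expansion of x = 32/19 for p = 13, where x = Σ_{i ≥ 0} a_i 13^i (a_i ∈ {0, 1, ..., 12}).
(a_0, …, a_3) = (1, 11, 6, 7)

v_13(32/19) = 0 (numerator and denominator both coprime to 13), so x ∈ ℤ_13^×. Compute digits iteratively via a_i = x_i mod 13, x_{i+1} = (x_i − a_i)/13, with x_0 = x:
  x_0 = 32/19;  a_0 = 1;  x_1 = (x_0 − 1)/13 = 1/19
  x_1 = 1/19;  a_1 = 11;  x_2 = (x_1 − 11)/13 = -16/19
  x_2 = -16/19;  a_2 = 6;  x_3 = (x_2 − 6)/13 = -10/19
  x_3 = -10/19;  a_3 = 7;  x_4 = (x_3 − 7)/13 = -11/19
Digits: (1, 11, 6, 7).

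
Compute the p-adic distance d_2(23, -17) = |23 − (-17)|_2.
d_2(23, -17) = 1/8

Step 1 — x − y = 23 − (-17) = 40. Step 2 — v_2(40) = 3 (factor: 40 = (2^3 · 5); the sign does not affect v_p). Step 3 — |x − y|_2 = 2^{-3} = 1/8.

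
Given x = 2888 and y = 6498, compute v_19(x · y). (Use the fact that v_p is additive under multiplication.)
v_19(18766224) = 4

v_p(x) = 2 (factor: 2888 = 19^2 · 8); v_p(y) = 2 (factor: 6498 = 19^2 · 18). Additivity: v_p(xy) = v_p(x) + v_p(y) = 2 + 2 = 4. (Direct check: xy = 18766224 = 19^4 · (144).)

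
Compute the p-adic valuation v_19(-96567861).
v_19(-96567861) = 5

v_19(n) is the largest exponent k such that 19^k divides n. Factor out: -96567861 = -19^5 · 39. (Sign doesn't affect v_p.) So v_19(-96567861) = 5.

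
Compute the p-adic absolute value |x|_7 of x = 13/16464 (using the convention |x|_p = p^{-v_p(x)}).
|13/16464|_7 = 343

Step 1 — compute v_7(x) by factoring powers of 7 out of the numerator and denominator: v_7(13/16464) = -3. Step 2 — apply |x|_p = p^{-v_p(x)} = 7^{3} = 343.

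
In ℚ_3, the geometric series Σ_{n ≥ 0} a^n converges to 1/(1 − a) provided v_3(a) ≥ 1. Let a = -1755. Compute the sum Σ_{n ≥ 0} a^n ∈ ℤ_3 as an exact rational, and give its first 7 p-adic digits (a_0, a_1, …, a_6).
Σ a^n = 1/(1 − a) = 1/1756;  first 7 digits = (1, 0, 0, 1, 2, 1, 1)

v_3(a) = 3 ≥ 1, so the series converges in ℤ_3 to 1/(1 − a) = 1/(1 − (-1755)) = 1/1756. Expand this rational in ℤ_3: compute digits iteratively via d_i = x_i mod 3, x_{i+1} = (x_i − d_i)/3. The first 7 digits are (1, 0, 0, 1, 2, 1, 1).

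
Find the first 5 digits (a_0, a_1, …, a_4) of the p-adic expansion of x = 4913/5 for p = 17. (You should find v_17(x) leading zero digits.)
(a_0, …, a_4) = (0, 0, 0, 7, 3)

v_17(4913/5) = 3, so a_0 = ... = a_2 = 0. Factor out: x = 17^3 · u with u = 1/5 a unit in ℤ_17. Expand u iteratively via a_{v+i} = u_i mod 17, u_{i+1} = (u_i − a_{v+i})/17:
  u_0 = 1/5;  a_3 = 7;  u_1 = (u_0 − 7)/17 = -2/5
  u_1 = -2/5;  a_4 = 3;  u_2 = (u_1 − 3)/17 = -1/5
Digits: (0, 0, 0, 7, 3).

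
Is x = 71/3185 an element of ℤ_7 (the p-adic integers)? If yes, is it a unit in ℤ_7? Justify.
x ∉ ℤ_7 (v_7(x) = -2 < 0)

ℤ_7 = {x ∈ ℚ_7 : v_7(x) ≥ 0} and ℤ_7^× = {x ∈ ℤ_7 : v_7(x) = 0}. Here v_7(71/3185) = v_7(num) − v_7(den) = -2; compare against these criteria.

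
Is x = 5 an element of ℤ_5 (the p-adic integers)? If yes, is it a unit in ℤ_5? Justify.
x ∈ ℤ_5 but not a unit; v_5(x) = 1 > 0

ℤ_5 = {x ∈ ℚ_5 : v_5(x) ≥ 0} and ℤ_5^× = {x ∈ ℤ_5 : v_5(x) = 0}. Here v_5(5) = v_5(num) − v_5(den) = 1; compare against these criteria.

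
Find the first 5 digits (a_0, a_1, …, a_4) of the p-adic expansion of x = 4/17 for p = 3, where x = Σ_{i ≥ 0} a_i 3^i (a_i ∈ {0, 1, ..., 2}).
(a_0, …, a_4) = (2, 1, 0, 0, 1)

v_3(4/17) = 0 (numerator and denominator both coprime to 3), so x ∈ ℤ_3^×. Compute digits iteratively via a_i = x_i mod 3, x_{i+1} = (x_i − a_i)/3, with x_0 = x:
  x_0 = 4/17;  a_0 = 2;  x_1 = (x_0 − 2)/3 = -10/17
  x_1 = -10/17;  a_1 = 1;  x_2 = (x_1 − 1)/3 = -9/17
  x_2 = -9/17;  a_2 = 0;  x_3 = (x_2 − 0)/3 = -3/17
  x_3 = -3/17;  a_3 = 0;  x_4 = (x_3 − 0)/3 = -1/17
  x_4 = -1/17;  a_4 = 1;  x_5 = (x_4 − 1)/3 = -6/17
Digits: (2, 1, 0, 0, 1).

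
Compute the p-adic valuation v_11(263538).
v_11(263538) = 4

v_11(n) is the largest exponent k such that 11^k divides n. Factor out: 263538 = 11^4 · 18. (Sign doesn't affect v_p.) So v_11(263538) = 4.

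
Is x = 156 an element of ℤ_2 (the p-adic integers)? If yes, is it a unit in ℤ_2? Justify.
x ∈ ℤ_2 but not a unit; v_2(x) = 2 > 0

ℤ_2 = {x ∈ ℚ_2 : v_2(x) ≥ 0} and ℤ_2^× = {x ∈ ℤ_2 : v_2(x) = 0}. Here v_2(156) = v_2(num) − v_2(den) = 2; compare against these criteria.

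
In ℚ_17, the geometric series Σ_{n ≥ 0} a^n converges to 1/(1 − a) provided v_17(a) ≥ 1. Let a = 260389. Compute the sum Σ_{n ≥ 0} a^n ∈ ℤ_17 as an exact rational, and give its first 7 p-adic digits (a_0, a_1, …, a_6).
Σ a^n = 1/(1 − a) = -1/260388;  first 7 digits = (1, 0, 0, 2, 3, 0, 4)

v_17(a) = 3 ≥ 1, so the series converges in ℤ_17 to 1/(1 − a) = 1/(1 − 260389) = -1/260388. Expand this rational in ℤ_17: compute digits iteratively via d_i = x_i mod 17, x_{i+1} = (x_i − d_i)/17. The first 7 digits are (1, 0, 0, 2, 3, 0, 4).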